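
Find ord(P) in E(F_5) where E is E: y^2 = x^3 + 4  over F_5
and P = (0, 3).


Compute successive multiples of P until we hit O:
  1P = (0, 3)
  2P = (0, 2)
  3P = O

ord(P) = 3


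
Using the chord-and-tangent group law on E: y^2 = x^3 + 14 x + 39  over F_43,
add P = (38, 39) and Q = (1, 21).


P != Q, so use the chord formula.
s = (y2 - y1) / (x2 - x1) = (25) / (6) mod 43 = 40
x3 = s^2 - x1 - x2 mod 43 = 40^2 - 38 - 1 = 13
y3 = s (x1 - x3) - y1 mod 43 = 40 * (38 - 13) - 39 = 15

P + Q = (13, 15)


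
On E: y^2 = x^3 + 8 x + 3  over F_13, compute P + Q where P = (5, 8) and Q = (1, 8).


P != Q, so use the chord formula.
s = (y2 - y1) / (x2 - x1) = (0) / (9) mod 13 = 0
x3 = s^2 - x1 - x2 mod 13 = 0^2 - 5 - 1 = 7
y3 = s (x1 - x3) - y1 mod 13 = 0 * (5 - 7) - 8 = 5

P + Q = (7, 5)


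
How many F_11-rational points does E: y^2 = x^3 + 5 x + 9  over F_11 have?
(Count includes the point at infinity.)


For each x in F_11, count y with y^2 = x^3 + 5 x + 9 mod 11:
  x = 0: RHS = 9, y in [3, 8]  -> 2 point(s)
  x = 1: RHS = 4, y in [2, 9]  -> 2 point(s)
  x = 2: RHS = 5, y in [4, 7]  -> 2 point(s)
  x = 4: RHS = 5, y in [4, 7]  -> 2 point(s)
  x = 5: RHS = 5, y in [4, 7]  -> 2 point(s)
  x = 8: RHS = 0, y in [0]  -> 1 point(s)
  x = 10: RHS = 3, y in [5, 6]  -> 2 point(s)
Affine points: 13. Add the point at infinity: total = 14.

#E(F_11) = 14


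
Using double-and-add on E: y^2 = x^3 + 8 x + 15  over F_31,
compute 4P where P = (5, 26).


k = 4 = 100_2 (binary, LSB first: 001)
Double-and-add from P = (5, 26):
  bit 0 = 0: acc unchanged = O
  bit 1 = 0: acc unchanged = O
  bit 2 = 1: acc = O + (3, 29) = (3, 29)

4P = (3, 29)


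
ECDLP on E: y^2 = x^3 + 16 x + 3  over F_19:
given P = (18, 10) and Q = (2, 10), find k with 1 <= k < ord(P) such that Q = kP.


Enumerate multiples of P until we hit Q = (2, 10):
  1P = (18, 10)
  2P = (2, 9)
  3P = (16, 2)
  4P = (1, 1)
  5P = (6, 12)
  6P = (4, 13)
  7P = (8, 15)
  8P = (17, 18)
  9P = (10, 2)
  10P = (11, 16)
  11P = (14, 11)
  12P = (12, 17)
  13P = (12, 2)
  14P = (14, 8)
  15P = (11, 3)
  16P = (10, 17)
  17P = (17, 1)
  18P = (8, 4)
  19P = (4, 6)
  20P = (6, 7)
  21P = (1, 18)
  22P = (16, 17)
  23P = (2, 10)
Match found at i = 23.

k = 23


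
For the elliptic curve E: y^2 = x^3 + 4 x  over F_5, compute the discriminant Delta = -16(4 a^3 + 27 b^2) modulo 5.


4 a^3 + 27 b^2 = 4*4^3 + 27*0^2 = 256 + 0 = 256
Delta = -16 * (256) = -4096
Delta mod 5 = 4

Delta = 4 (mod 5)


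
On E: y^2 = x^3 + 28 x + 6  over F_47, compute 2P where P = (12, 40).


Doubling: s = (3 x1^2 + a) / (2 y1)
s = (3*12^2 + 28) / (2*40) mod 47 = 41
x3 = s^2 - 2 x1 mod 47 = 41^2 - 2*12 = 12
y3 = s (x1 - x3) - y1 mod 47 = 41 * (12 - 12) - 40 = 7

2P = (12, 7)


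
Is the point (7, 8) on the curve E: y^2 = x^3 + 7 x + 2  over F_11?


Check whether y^2 = x^3 + 7 x + 2 (mod 11) for (x, y) = (7, 8).
LHS: y^2 = 8^2 mod 11 = 9
RHS: x^3 + 7 x + 2 = 7^3 + 7*7 + 2 mod 11 = 9
LHS = RHS

Yes, on the curve


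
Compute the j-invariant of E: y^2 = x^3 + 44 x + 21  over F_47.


Delta = -16(4 a^3 + 27 b^2) mod 47 = 15
-1728 * (4 a)^3 = -1728 * (4*44)^3 mod 47 = 27
j = 27 * 15^(-1) mod 47 = 30

j = 30 (mod 47)


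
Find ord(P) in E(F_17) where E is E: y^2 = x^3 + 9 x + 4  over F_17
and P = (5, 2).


Compute successive multiples of P until we hit O:
  1P = (5, 2)
  2P = (6, 11)
  3P = (2, 8)
  4P = (14, 16)
  5P = (0, 2)
  6P = (12, 15)
  7P = (9, 10)
  8P = (7, 11)
  ... (continuing to 19P)
  19P = O

ord(P) = 19


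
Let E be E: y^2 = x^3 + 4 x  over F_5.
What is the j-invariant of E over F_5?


Delta = -16(4 a^3 + 27 b^2) mod 5 = 4
-1728 * (4 a)^3 = -1728 * (4*4)^3 mod 5 = 2
j = 2 * 4^(-1) mod 5 = 3

j = 3 (mod 5)


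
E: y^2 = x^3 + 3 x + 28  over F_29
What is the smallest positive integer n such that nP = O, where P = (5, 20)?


Compute successive multiples of P until we hit O:
  1P = (5, 20)
  2P = (12, 20)
  3P = (12, 9)
  4P = (5, 9)
  5P = O

ord(P) = 5


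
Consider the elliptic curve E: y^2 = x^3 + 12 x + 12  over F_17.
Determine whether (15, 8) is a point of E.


Check whether y^2 = x^3 + 12 x + 12 (mod 17) for (x, y) = (15, 8).
LHS: y^2 = 8^2 mod 17 = 13
RHS: x^3 + 12 x + 12 = 15^3 + 12*15 + 12 mod 17 = 14
LHS != RHS

No, not on the curve


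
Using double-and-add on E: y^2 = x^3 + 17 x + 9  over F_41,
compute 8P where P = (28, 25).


k = 8 = 1000_2 (binary, LSB first: 0001)
Double-and-add from P = (28, 25):
  bit 0 = 0: acc unchanged = O
  bit 1 = 0: acc unchanged = O
  bit 2 = 0: acc unchanged = O
  bit 3 = 1: acc = O + (39, 7) = (39, 7)

8P = (39, 7)


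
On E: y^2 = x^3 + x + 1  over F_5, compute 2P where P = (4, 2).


Doubling: s = (3 x1^2 + a) / (2 y1)
s = (3*4^2 + 1) / (2*2) mod 5 = 1
x3 = s^2 - 2 x1 mod 5 = 1^2 - 2*4 = 3
y3 = s (x1 - x3) - y1 mod 5 = 1 * (4 - 3) - 2 = 4

2P = (3, 4)


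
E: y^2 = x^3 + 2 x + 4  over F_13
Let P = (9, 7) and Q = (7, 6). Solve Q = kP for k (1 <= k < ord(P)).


Enumerate multiples of P until we hit Q = (7, 6):
  1P = (9, 7)
  2P = (12, 12)
  3P = (2, 9)
  4P = (5, 3)
  5P = (0, 2)
  6P = (8, 8)
  7P = (10, 7)
  8P = (7, 6)
Match found at i = 8.

k = 8


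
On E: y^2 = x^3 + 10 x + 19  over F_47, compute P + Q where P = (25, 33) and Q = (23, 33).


P != Q, so use the chord formula.
s = (y2 - y1) / (x2 - x1) = (0) / (45) mod 47 = 0
x3 = s^2 - x1 - x2 mod 47 = 0^2 - 25 - 23 = 46
y3 = s (x1 - x3) - y1 mod 47 = 0 * (25 - 46) - 33 = 14

P + Q = (46, 14)


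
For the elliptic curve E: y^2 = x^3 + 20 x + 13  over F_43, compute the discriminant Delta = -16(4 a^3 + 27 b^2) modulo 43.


4 a^3 + 27 b^2 = 4*20^3 + 27*13^2 = 32000 + 4563 = 36563
Delta = -16 * (36563) = -585008
Delta mod 43 = 7

Delta = 7 (mod 43)


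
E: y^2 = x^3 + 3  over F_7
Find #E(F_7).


For each x in F_7, count y with y^2 = x^3 + 0 x + 3 mod 7:
  x = 1: RHS = 4, y in [2, 5]  -> 2 point(s)
  x = 2: RHS = 4, y in [2, 5]  -> 2 point(s)
  x = 3: RHS = 2, y in [3, 4]  -> 2 point(s)
  x = 4: RHS = 4, y in [2, 5]  -> 2 point(s)
  x = 5: RHS = 2, y in [3, 4]  -> 2 point(s)
  x = 6: RHS = 2, y in [3, 4]  -> 2 point(s)
Affine points: 12. Add the point at infinity: total = 13.

#E(F_7) = 13


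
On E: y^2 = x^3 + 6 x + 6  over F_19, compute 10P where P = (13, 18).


k = 10 = 1010_2 (binary, LSB first: 0101)
Double-and-add from P = (13, 18):
  bit 0 = 0: acc unchanged = O
  bit 1 = 1: acc = O + (12, 1) = (12, 1)
  bit 2 = 0: acc unchanged = (12, 1)
  bit 3 = 1: acc = (12, 1) + (11, 15) = (2, 11)

10P = (2, 11)


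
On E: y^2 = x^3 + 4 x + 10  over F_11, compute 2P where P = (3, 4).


Doubling: s = (3 x1^2 + a) / (2 y1)
s = (3*3^2 + 4) / (2*4) mod 11 = 8
x3 = s^2 - 2 x1 mod 11 = 8^2 - 2*3 = 3
y3 = s (x1 - x3) - y1 mod 11 = 8 * (3 - 3) - 4 = 7

2P = (3, 7)


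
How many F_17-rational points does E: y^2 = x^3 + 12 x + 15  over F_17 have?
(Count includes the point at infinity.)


For each x in F_17, count y with y^2 = x^3 + 12 x + 15 mod 17:
  x = 0: RHS = 15, y in [7, 10]  -> 2 point(s)
  x = 2: RHS = 13, y in [8, 9]  -> 2 point(s)
  x = 4: RHS = 8, y in [5, 12]  -> 2 point(s)
  x = 5: RHS = 13, y in [8, 9]  -> 2 point(s)
  x = 7: RHS = 0, y in [0]  -> 1 point(s)
  x = 9: RHS = 2, y in [6, 11]  -> 2 point(s)
  x = 10: RHS = 13, y in [8, 9]  -> 2 point(s)
  x = 11: RHS = 16, y in [4, 13]  -> 2 point(s)
  x = 12: RHS = 0, y in [0]  -> 1 point(s)
  x = 15: RHS = 0, y in [0]  -> 1 point(s)
  x = 16: RHS = 2, y in [6, 11]  -> 2 point(s)
Affine points: 19. Add the point at infinity: total = 20.

#E(F_17) = 20


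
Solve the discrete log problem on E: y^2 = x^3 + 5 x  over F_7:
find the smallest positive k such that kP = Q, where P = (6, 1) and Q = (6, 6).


Enumerate multiples of P until we hit Q = (6, 6):
  1P = (6, 1)
  2P = (4, 0)
  3P = (6, 6)
Match found at i = 3.

k = 3


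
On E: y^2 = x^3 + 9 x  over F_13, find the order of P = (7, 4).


Compute successive multiples of P until we hit O:
  1P = (7, 4)
  2P = (12, 9)
  3P = (8, 8)
  4P = (1, 7)
  5P = (2, 0)
  6P = (1, 6)
  7P = (8, 5)
  8P = (12, 4)
  ... (continuing to 10P)
  10P = O

ord(P) = 10


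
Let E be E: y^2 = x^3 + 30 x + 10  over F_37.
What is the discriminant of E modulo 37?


4 a^3 + 27 b^2 = 4*30^3 + 27*10^2 = 108000 + 2700 = 110700
Delta = -16 * (110700) = -1771200
Delta mod 37 = 27

Delta = 27 (mod 37)


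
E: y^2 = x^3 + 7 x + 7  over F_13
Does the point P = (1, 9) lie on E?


Check whether y^2 = x^3 + 7 x + 7 (mod 13) for (x, y) = (1, 9).
LHS: y^2 = 9^2 mod 13 = 3
RHS: x^3 + 7 x + 7 = 1^3 + 7*1 + 7 mod 13 = 2
LHS != RHS

No, not on the curve


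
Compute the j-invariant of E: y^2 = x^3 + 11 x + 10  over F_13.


Delta = -16(4 a^3 + 27 b^2) mod 13 = 4
-1728 * (4 a)^3 = -1728 * (4*11)^3 mod 13 = 8
j = 8 * 4^(-1) mod 13 = 2

j = 2 (mod 13)


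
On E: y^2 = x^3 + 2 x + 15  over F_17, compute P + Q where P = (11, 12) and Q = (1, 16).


P != Q, so use the chord formula.
s = (y2 - y1) / (x2 - x1) = (4) / (7) mod 17 = 3
x3 = s^2 - x1 - x2 mod 17 = 3^2 - 11 - 1 = 14
y3 = s (x1 - x3) - y1 mod 17 = 3 * (11 - 14) - 12 = 13

P + Q = (14, 13)


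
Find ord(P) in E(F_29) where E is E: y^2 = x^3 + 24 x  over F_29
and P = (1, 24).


Compute successive multiples of P until we hit O:
  1P = (1, 24)
  2P = (5, 10)
  3P = (28, 27)
  4P = (24, 25)
  5P = (0, 0)
  6P = (24, 4)
  7P = (28, 2)
  8P = (5, 19)
  ... (continuing to 10P)
  10P = O

ord(P) = 10


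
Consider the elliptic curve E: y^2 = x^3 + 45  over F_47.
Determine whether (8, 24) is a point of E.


Check whether y^2 = x^3 + 0 x + 45 (mod 47) for (x, y) = (8, 24).
LHS: y^2 = 24^2 mod 47 = 12
RHS: x^3 + 0 x + 45 = 8^3 + 0*8 + 45 mod 47 = 40
LHS != RHS

No, not on the curve


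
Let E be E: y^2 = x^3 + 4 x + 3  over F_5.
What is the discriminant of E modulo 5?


4 a^3 + 27 b^2 = 4*4^3 + 27*3^2 = 256 + 243 = 499
Delta = -16 * (499) = -7984
Delta mod 5 = 1

Delta = 1 (mod 5)


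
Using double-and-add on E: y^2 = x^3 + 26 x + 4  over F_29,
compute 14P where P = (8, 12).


k = 14 = 1110_2 (binary, LSB first: 0111)
Double-and-add from P = (8, 12):
  bit 0 = 0: acc unchanged = O
  bit 1 = 1: acc = O + (22, 1) = (22, 1)
  bit 2 = 1: acc = (22, 1) + (7, 6) = (13, 25)
  bit 3 = 1: acc = (13, 25) + (14, 26) = (3, 14)

14P = (3, 14)


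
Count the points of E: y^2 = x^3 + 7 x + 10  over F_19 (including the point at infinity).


For each x in F_19, count y with y^2 = x^3 + 7 x + 10 mod 19:
  x = 3: RHS = 1, y in [1, 18]  -> 2 point(s)
  x = 4: RHS = 7, y in [8, 11]  -> 2 point(s)
  x = 9: RHS = 4, y in [2, 17]  -> 2 point(s)
  x = 10: RHS = 16, y in [4, 15]  -> 2 point(s)
  x = 12: RHS = 17, y in [6, 13]  -> 2 point(s)
  x = 16: RHS = 0, y in [0]  -> 1 point(s)
  x = 17: RHS = 7, y in [8, 11]  -> 2 point(s)
Affine points: 13. Add the point at infinity: total = 14.

#E(F_19) = 14


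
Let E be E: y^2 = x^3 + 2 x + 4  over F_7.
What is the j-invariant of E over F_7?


Delta = -16(4 a^3 + 27 b^2) mod 7 = 3
-1728 * (4 a)^3 = -1728 * (4*2)^3 mod 7 = 1
j = 1 * 3^(-1) mod 7 = 5

j = 5 (mod 7)


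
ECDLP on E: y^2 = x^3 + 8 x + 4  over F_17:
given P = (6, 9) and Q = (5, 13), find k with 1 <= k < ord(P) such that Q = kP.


Enumerate multiples of P until we hit Q = (5, 13):
  1P = (6, 9)
  2P = (14, 15)
  3P = (5, 13)
Match found at i = 3.

k = 3


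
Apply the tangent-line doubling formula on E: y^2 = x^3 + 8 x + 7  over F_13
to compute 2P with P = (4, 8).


Doubling: s = (3 x1^2 + a) / (2 y1)
s = (3*4^2 + 8) / (2*8) mod 13 = 10
x3 = s^2 - 2 x1 mod 13 = 10^2 - 2*4 = 1
y3 = s (x1 - x3) - y1 mod 13 = 10 * (4 - 1) - 8 = 9

2P = (1, 9)


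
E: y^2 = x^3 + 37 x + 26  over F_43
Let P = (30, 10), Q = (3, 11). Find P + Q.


P != Q, so use the chord formula.
s = (y2 - y1) / (x2 - x1) = (1) / (16) mod 43 = 35
x3 = s^2 - x1 - x2 mod 43 = 35^2 - 30 - 3 = 31
y3 = s (x1 - x3) - y1 mod 43 = 35 * (30 - 31) - 10 = 41

P + Q = (31, 41)


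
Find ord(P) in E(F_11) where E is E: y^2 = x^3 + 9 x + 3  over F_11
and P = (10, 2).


Compute successive multiples of P until we hit O:
  1P = (10, 2)
  2P = (0, 6)
  3P = (6, 3)
  4P = (4, 2)
  5P = (8, 9)
  6P = (8, 2)
  7P = (4, 9)
  8P = (6, 8)
  ... (continuing to 11P)
  11P = O

ord(P) = 11


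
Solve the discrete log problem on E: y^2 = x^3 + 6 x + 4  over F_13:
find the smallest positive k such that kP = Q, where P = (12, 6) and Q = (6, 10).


Enumerate multiples of P until we hit Q = (6, 10):
  1P = (12, 6)
  2P = (5, 9)
  3P = (6, 10)
Match found at i = 3.

k = 3


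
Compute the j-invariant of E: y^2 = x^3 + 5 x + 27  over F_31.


Delta = -16(4 a^3 + 27 b^2) mod 31 = 30
-1728 * (4 a)^3 = -1728 * (4*5)^3 mod 31 = 16
j = 16 * 30^(-1) mod 31 = 15

j = 15 (mod 31)


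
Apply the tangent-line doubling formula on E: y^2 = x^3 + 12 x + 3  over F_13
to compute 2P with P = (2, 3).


Doubling: s = (3 x1^2 + a) / (2 y1)
s = (3*2^2 + 12) / (2*3) mod 13 = 4
x3 = s^2 - 2 x1 mod 13 = 4^2 - 2*2 = 12
y3 = s (x1 - x3) - y1 mod 13 = 4 * (2 - 12) - 3 = 9

2P = (12, 9)


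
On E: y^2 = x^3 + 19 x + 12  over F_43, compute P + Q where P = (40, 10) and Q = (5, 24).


P != Q, so use the chord formula.
s = (y2 - y1) / (x2 - x1) = (14) / (8) mod 43 = 34
x3 = s^2 - x1 - x2 mod 43 = 34^2 - 40 - 5 = 36
y3 = s (x1 - x3) - y1 mod 43 = 34 * (40 - 36) - 10 = 40

P + Q = (36, 40)


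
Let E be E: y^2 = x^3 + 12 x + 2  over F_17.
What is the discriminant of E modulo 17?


4 a^3 + 27 b^2 = 4*12^3 + 27*2^2 = 6912 + 108 = 7020
Delta = -16 * (7020) = -112320
Delta mod 17 = 16

Delta = 16 (mod 17)


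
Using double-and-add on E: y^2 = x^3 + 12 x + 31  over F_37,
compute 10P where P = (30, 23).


k = 10 = 1010_2 (binary, LSB first: 0101)
Double-and-add from P = (30, 23):
  bit 0 = 0: acc unchanged = O
  bit 1 = 1: acc = O + (26, 23) = (26, 23)
  bit 2 = 0: acc unchanged = (26, 23)
  bit 3 = 1: acc = (26, 23) + (35, 31) = (1, 28)

10P = (1, 28)


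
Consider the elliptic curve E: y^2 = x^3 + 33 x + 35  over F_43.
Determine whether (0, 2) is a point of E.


Check whether y^2 = x^3 + 33 x + 35 (mod 43) for (x, y) = (0, 2).
LHS: y^2 = 2^2 mod 43 = 4
RHS: x^3 + 33 x + 35 = 0^3 + 33*0 + 35 mod 43 = 35
LHS != RHS

No, not on the curve


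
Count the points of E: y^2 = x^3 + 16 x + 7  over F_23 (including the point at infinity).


For each x in F_23, count y with y^2 = x^3 + 16 x + 7 mod 23:
  x = 1: RHS = 1, y in [1, 22]  -> 2 point(s)
  x = 2: RHS = 1, y in [1, 22]  -> 2 point(s)
  x = 3: RHS = 13, y in [6, 17]  -> 2 point(s)
  x = 7: RHS = 2, y in [5, 18]  -> 2 point(s)
  x = 8: RHS = 3, y in [7, 16]  -> 2 point(s)
  x = 9: RHS = 6, y in [11, 12]  -> 2 point(s)
  x = 12: RHS = 18, y in [8, 15]  -> 2 point(s)
  x = 14: RHS = 8, y in [10, 13]  -> 2 point(s)
  x = 16: RHS = 12, y in [9, 14]  -> 2 point(s)
  x = 18: RHS = 9, y in [3, 20]  -> 2 point(s)
  x = 20: RHS = 1, y in [1, 22]  -> 2 point(s)
  x = 21: RHS = 13, y in [6, 17]  -> 2 point(s)
  x = 22: RHS = 13, y in [6, 17]  -> 2 point(s)
Affine points: 26. Add the point at infinity: total = 27.

#E(F_23) = 27


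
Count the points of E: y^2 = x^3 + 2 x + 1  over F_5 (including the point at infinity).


For each x in F_5, count y with y^2 = x^3 + 2 x + 1 mod 5:
  x = 0: RHS = 1, y in [1, 4]  -> 2 point(s)
  x = 1: RHS = 4, y in [2, 3]  -> 2 point(s)
  x = 3: RHS = 4, y in [2, 3]  -> 2 point(s)
Affine points: 6. Add the point at infinity: total = 7.

#E(F_5) = 7


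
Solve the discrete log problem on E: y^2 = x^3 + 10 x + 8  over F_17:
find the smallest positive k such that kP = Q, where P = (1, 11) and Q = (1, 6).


Enumerate multiples of P until we hit Q = (1, 6):
  1P = (1, 11)
  2P = (0, 12)
  3P = (0, 5)
  4P = (1, 6)
Match found at i = 4.

k = 4


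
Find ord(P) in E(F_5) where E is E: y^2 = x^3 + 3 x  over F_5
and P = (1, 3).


Compute successive multiples of P until we hit O:
  1P = (1, 3)
  2P = (4, 4)
  3P = (4, 1)
  4P = (1, 2)
  5P = O

ord(P) = 5


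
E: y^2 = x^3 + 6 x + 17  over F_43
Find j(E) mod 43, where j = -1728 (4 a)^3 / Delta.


Delta = -16(4 a^3 + 27 b^2) mod 43 = 3
-1728 * (4 a)^3 = -1728 * (4*6)^3 mod 43 = 4
j = 4 * 3^(-1) mod 43 = 30

j = 30 (mod 43)


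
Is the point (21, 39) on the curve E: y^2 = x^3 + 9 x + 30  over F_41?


Check whether y^2 = x^3 + 9 x + 30 (mod 41) for (x, y) = (21, 39).
LHS: y^2 = 39^2 mod 41 = 4
RHS: x^3 + 9 x + 30 = 21^3 + 9*21 + 30 mod 41 = 9
LHS != RHS

No, not on the curve


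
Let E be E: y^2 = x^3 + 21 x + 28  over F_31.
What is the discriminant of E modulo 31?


4 a^3 + 27 b^2 = 4*21^3 + 27*28^2 = 37044 + 21168 = 58212
Delta = -16 * (58212) = -931392
Delta mod 31 = 3

Delta = 3 (mod 31)


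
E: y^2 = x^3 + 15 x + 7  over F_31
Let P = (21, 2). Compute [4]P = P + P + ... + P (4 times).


k = 4 = 100_2 (binary, LSB first: 001)
Double-and-add from P = (21, 2):
  bit 0 = 0: acc unchanged = O
  bit 1 = 0: acc unchanged = O
  bit 2 = 1: acc = O + (0, 10) = (0, 10)

4P = (0, 10)


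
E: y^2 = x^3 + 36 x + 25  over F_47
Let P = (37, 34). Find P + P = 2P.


Doubling: s = (3 x1^2 + a) / (2 y1)
s = (3*37^2 + 36) / (2*34) mod 47 = 16
x3 = s^2 - 2 x1 mod 47 = 16^2 - 2*37 = 41
y3 = s (x1 - x3) - y1 mod 47 = 16 * (37 - 41) - 34 = 43

2P = (41, 43)


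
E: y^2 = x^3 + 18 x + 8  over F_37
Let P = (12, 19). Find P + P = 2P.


Doubling: s = (3 x1^2 + a) / (2 y1)
s = (3*12^2 + 18) / (2*19) mod 37 = 6
x3 = s^2 - 2 x1 mod 37 = 6^2 - 2*12 = 12
y3 = s (x1 - x3) - y1 mod 37 = 6 * (12 - 12) - 19 = 18

2P = (12, 18)


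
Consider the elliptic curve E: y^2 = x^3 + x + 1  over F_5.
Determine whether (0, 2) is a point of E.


Check whether y^2 = x^3 + 1 x + 1 (mod 5) for (x, y) = (0, 2).
LHS: y^2 = 2^2 mod 5 = 4
RHS: x^3 + 1 x + 1 = 0^3 + 1*0 + 1 mod 5 = 1
LHS != RHS

No, not on the curve


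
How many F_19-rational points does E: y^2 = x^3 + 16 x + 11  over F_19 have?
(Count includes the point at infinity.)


For each x in F_19, count y with y^2 = x^3 + 16 x + 11 mod 19:
  x = 0: RHS = 11, y in [7, 12]  -> 2 point(s)
  x = 1: RHS = 9, y in [3, 16]  -> 2 point(s)
  x = 4: RHS = 6, y in [5, 14]  -> 2 point(s)
  x = 5: RHS = 7, y in [8, 11]  -> 2 point(s)
  x = 6: RHS = 0, y in [0]  -> 1 point(s)
  x = 8: RHS = 5, y in [9, 10]  -> 2 point(s)
  x = 11: RHS = 17, y in [6, 13]  -> 2 point(s)
  x = 15: RHS = 16, y in [4, 15]  -> 2 point(s)
  x = 17: RHS = 9, y in [3, 16]  -> 2 point(s)
Affine points: 17. Add the point at infinity: total = 18.

#E(F_19) = 18


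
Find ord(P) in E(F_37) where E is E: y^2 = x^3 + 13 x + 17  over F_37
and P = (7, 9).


Compute successive multiples of P until we hit O:
  1P = (7, 9)
  2P = (7, 28)
  3P = O

ord(P) = 3


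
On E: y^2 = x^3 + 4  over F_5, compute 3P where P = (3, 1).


k = 3 = 11_2 (binary, LSB first: 11)
Double-and-add from P = (3, 1):
  bit 0 = 1: acc = O + (3, 1) = (3, 1)
  bit 1 = 1: acc = (3, 1) + (0, 2) = (1, 0)

3P = (1, 0)


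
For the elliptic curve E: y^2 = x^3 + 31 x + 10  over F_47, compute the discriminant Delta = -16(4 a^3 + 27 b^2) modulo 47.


4 a^3 + 27 b^2 = 4*31^3 + 27*10^2 = 119164 + 2700 = 121864
Delta = -16 * (121864) = -1949824
Delta mod 47 = 18

Delta = 18 (mod 47)


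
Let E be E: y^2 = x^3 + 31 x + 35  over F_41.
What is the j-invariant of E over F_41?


Delta = -16(4 a^3 + 27 b^2) mod 41 = 27
-1728 * (4 a)^3 = -1728 * (4*31)^3 mod 41 = 35
j = 35 * 27^(-1) mod 41 = 18

j = 18 (mod 41)


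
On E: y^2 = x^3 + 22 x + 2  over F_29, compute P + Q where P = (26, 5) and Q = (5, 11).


P != Q, so use the chord formula.
s = (y2 - y1) / (x2 - x1) = (6) / (8) mod 29 = 8
x3 = s^2 - x1 - x2 mod 29 = 8^2 - 26 - 5 = 4
y3 = s (x1 - x3) - y1 mod 29 = 8 * (26 - 4) - 5 = 26

P + Q = (4, 26)


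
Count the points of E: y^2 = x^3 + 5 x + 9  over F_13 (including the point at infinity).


For each x in F_13, count y with y^2 = x^3 + 5 x + 9 mod 13:
  x = 0: RHS = 9, y in [3, 10]  -> 2 point(s)
  x = 2: RHS = 1, y in [1, 12]  -> 2 point(s)
  x = 3: RHS = 12, y in [5, 8]  -> 2 point(s)
  x = 5: RHS = 3, y in [4, 9]  -> 2 point(s)
  x = 7: RHS = 10, y in [6, 7]  -> 2 point(s)
  x = 9: RHS = 3, y in [4, 9]  -> 2 point(s)
  x = 11: RHS = 4, y in [2, 11]  -> 2 point(s)
  x = 12: RHS = 3, y in [4, 9]  -> 2 point(s)
Affine points: 16. Add the point at infinity: total = 17.

#E(F_13) = 17


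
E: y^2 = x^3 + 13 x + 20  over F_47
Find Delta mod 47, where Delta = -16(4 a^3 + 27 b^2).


4 a^3 + 27 b^2 = 4*13^3 + 27*20^2 = 8788 + 10800 = 19588
Delta = -16 * (19588) = -313408
Delta mod 47 = 35

Delta = 35 (mod 47)


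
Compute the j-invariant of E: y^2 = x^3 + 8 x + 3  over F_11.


Delta = -16(4 a^3 + 27 b^2) mod 11 = 7
-1728 * (4 a)^3 = -1728 * (4*8)^3 mod 11 = 1
j = 1 * 7^(-1) mod 11 = 8

j = 8 (mod 11)


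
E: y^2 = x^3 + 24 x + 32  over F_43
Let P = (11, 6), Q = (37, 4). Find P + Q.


P != Q, so use the chord formula.
s = (y2 - y1) / (x2 - x1) = (41) / (26) mod 43 = 33
x3 = s^2 - x1 - x2 mod 43 = 33^2 - 11 - 37 = 9
y3 = s (x1 - x3) - y1 mod 43 = 33 * (11 - 9) - 6 = 17

P + Q = (9, 17)


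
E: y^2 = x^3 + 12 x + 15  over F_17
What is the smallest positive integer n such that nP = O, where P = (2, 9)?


Compute successive multiples of P until we hit O:
  1P = (2, 9)
  2P = (11, 13)
  3P = (0, 7)
  4P = (16, 11)
  5P = (7, 0)
  6P = (16, 6)
  7P = (0, 10)
  8P = (11, 4)
  ... (continuing to 10P)
  10P = O

ord(P) = 10


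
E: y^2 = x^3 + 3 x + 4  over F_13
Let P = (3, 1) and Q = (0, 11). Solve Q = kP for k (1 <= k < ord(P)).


Enumerate multiples of P until we hit Q = (0, 11):
  1P = (3, 1)
  2P = (11, 9)
  3P = (0, 2)
  4P = (0, 11)
Match found at i = 4.

k = 4


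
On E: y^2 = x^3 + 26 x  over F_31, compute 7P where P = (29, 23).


k = 7 = 111_2 (binary, LSB first: 111)
Double-and-add from P = (29, 23):
  bit 0 = 1: acc = O + (29, 23) = (29, 23)
  bit 1 = 1: acc = (29, 23) + (14, 15) = (27, 7)
  bit 2 = 1: acc = (27, 7) + (8, 21) = (12, 26)

7P = (12, 26)


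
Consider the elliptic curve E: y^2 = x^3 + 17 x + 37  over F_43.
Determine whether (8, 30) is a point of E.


Check whether y^2 = x^3 + 17 x + 37 (mod 43) for (x, y) = (8, 30).
LHS: y^2 = 30^2 mod 43 = 40
RHS: x^3 + 17 x + 37 = 8^3 + 17*8 + 37 mod 43 = 40
LHS = RHS

Yes, on the curve


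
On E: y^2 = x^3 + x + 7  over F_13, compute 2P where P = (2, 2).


Doubling: s = (3 x1^2 + a) / (2 y1)
s = (3*2^2 + 1) / (2*2) mod 13 = 0
x3 = s^2 - 2 x1 mod 13 = 0^2 - 2*2 = 9
y3 = s (x1 - x3) - y1 mod 13 = 0 * (2 - 9) - 2 = 11

2P = (9, 11)


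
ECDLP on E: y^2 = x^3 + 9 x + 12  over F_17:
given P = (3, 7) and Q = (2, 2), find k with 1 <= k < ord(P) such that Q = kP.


Enumerate multiples of P until we hit Q = (2, 2):
  1P = (3, 7)
  2P = (2, 15)
  3P = (8, 16)
  4P = (14, 14)
  5P = (16, 11)
  6P = (16, 6)
  7P = (14, 3)
  8P = (8, 1)
  9P = (2, 2)
Match found at i = 9.

k = 9


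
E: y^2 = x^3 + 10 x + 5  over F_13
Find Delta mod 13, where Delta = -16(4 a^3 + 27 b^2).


4 a^3 + 27 b^2 = 4*10^3 + 27*5^2 = 4000 + 675 = 4675
Delta = -16 * (4675) = -74800
Delta mod 13 = 2

Delta = 2 (mod 13)


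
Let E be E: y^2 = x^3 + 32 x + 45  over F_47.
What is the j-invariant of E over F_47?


Delta = -16(4 a^3 + 27 b^2) mod 47 = 46
-1728 * (4 a)^3 = -1728 * (4*32)^3 mod 47 = 38
j = 38 * 46^(-1) mod 47 = 9

j = 9 (mod 47)


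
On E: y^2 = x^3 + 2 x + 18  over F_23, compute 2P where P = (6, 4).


Doubling: s = (3 x1^2 + a) / (2 y1)
s = (3*6^2 + 2) / (2*4) mod 23 = 8
x3 = s^2 - 2 x1 mod 23 = 8^2 - 2*6 = 6
y3 = s (x1 - x3) - y1 mod 23 = 8 * (6 - 6) - 4 = 19

2P = (6, 19)


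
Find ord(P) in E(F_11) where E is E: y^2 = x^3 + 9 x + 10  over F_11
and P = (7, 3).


Compute successive multiples of P until we hit O:
  1P = (7, 3)
  2P = (2, 6)
  3P = (5, 9)
  4P = (8, 0)
  5P = (5, 2)
  6P = (2, 5)
  7P = (7, 8)
  8P = O

ord(P) = 8


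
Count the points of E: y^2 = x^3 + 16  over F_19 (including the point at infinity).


For each x in F_19, count y with y^2 = x^3 + 0 x + 16 mod 19:
  x = 0: RHS = 16, y in [4, 15]  -> 2 point(s)
  x = 1: RHS = 17, y in [6, 13]  -> 2 point(s)
  x = 2: RHS = 5, y in [9, 10]  -> 2 point(s)
  x = 3: RHS = 5, y in [9, 10]  -> 2 point(s)
  x = 4: RHS = 4, y in [2, 17]  -> 2 point(s)
  x = 6: RHS = 4, y in [2, 17]  -> 2 point(s)
  x = 7: RHS = 17, y in [6, 13]  -> 2 point(s)
  x = 9: RHS = 4, y in [2, 17]  -> 2 point(s)
  x = 10: RHS = 9, y in [3, 16]  -> 2 point(s)
  x = 11: RHS = 17, y in [6, 13]  -> 2 point(s)
  x = 13: RHS = 9, y in [3, 16]  -> 2 point(s)
  x = 14: RHS = 5, y in [9, 10]  -> 2 point(s)
  x = 15: RHS = 9, y in [3, 16]  -> 2 point(s)
Affine points: 26. Add the point at infinity: total = 27.

#E(F_19) = 27


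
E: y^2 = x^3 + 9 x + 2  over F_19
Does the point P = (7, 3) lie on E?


Check whether y^2 = x^3 + 9 x + 2 (mod 19) for (x, y) = (7, 3).
LHS: y^2 = 3^2 mod 19 = 9
RHS: x^3 + 9 x + 2 = 7^3 + 9*7 + 2 mod 19 = 9
LHS = RHS

Yes, on the curve


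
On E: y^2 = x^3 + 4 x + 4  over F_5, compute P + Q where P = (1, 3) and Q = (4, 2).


P != Q, so use the chord formula.
s = (y2 - y1) / (x2 - x1) = (4) / (3) mod 5 = 3
x3 = s^2 - x1 - x2 mod 5 = 3^2 - 1 - 4 = 4
y3 = s (x1 - x3) - y1 mod 5 = 3 * (1 - 4) - 3 = 3

P + Q = (4, 3)


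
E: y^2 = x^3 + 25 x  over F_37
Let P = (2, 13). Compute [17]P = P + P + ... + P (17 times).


k = 17 = 10001_2 (binary, LSB first: 10001)
Double-and-add from P = (2, 13):
  bit 0 = 1: acc = O + (2, 13) = (2, 13)
  bit 1 = 0: acc unchanged = (2, 13)
  bit 2 = 0: acc unchanged = (2, 13)
  bit 3 = 0: acc unchanged = (2, 13)
  bit 4 = 1: acc = (2, 13) + (34, 34) = (29, 19)

17P = (29, 19)


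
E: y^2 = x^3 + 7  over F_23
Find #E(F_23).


For each x in F_23, count y with y^2 = x^3 + 0 x + 7 mod 23:
  x = 1: RHS = 8, y in [10, 13]  -> 2 point(s)
  x = 4: RHS = 2, y in [5, 18]  -> 2 point(s)
  x = 6: RHS = 16, y in [4, 19]  -> 2 point(s)
  x = 8: RHS = 13, y in [6, 17]  -> 2 point(s)
  x = 9: RHS = 0, y in [0]  -> 1 point(s)
  x = 10: RHS = 18, y in [8, 15]  -> 2 point(s)
  x = 11: RHS = 4, y in [2, 21]  -> 2 point(s)
  x = 15: RHS = 1, y in [1, 22]  -> 2 point(s)
  x = 16: RHS = 9, y in [3, 20]  -> 2 point(s)
  x = 19: RHS = 12, y in [9, 14]  -> 2 point(s)
  x = 20: RHS = 3, y in [7, 16]  -> 2 point(s)
  x = 22: RHS = 6, y in [11, 12]  -> 2 point(s)
Affine points: 23. Add the point at infinity: total = 24.

#E(F_23) = 24


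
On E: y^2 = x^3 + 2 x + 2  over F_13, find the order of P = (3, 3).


Compute successive multiples of P until we hit O:
  1P = (3, 3)
  2P = (4, 3)
  3P = (6, 10)
  4P = (8, 7)
  5P = (12, 8)
  6P = (2, 12)
  7P = (11, 4)
  8P = (11, 9)
  ... (continuing to 15P)
  15P = O

ord(P) = 15


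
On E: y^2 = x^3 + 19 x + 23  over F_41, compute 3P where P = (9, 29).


k = 3 = 11_2 (binary, LSB first: 11)
Double-and-add from P = (9, 29):
  bit 0 = 1: acc = O + (9, 29) = (9, 29)
  bit 1 = 1: acc = (9, 29) + (28, 11) = (25, 25)

3P = (25, 25)


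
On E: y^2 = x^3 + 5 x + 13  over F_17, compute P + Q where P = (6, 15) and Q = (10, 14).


P != Q, so use the chord formula.
s = (y2 - y1) / (x2 - x1) = (16) / (4) mod 17 = 4
x3 = s^2 - x1 - x2 mod 17 = 4^2 - 6 - 10 = 0
y3 = s (x1 - x3) - y1 mod 17 = 4 * (6 - 0) - 15 = 9

P + Q = (0, 9)


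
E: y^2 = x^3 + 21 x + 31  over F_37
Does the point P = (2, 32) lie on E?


Check whether y^2 = x^3 + 21 x + 31 (mod 37) for (x, y) = (2, 32).
LHS: y^2 = 32^2 mod 37 = 25
RHS: x^3 + 21 x + 31 = 2^3 + 21*2 + 31 mod 37 = 7
LHS != RHS

No, not on the curve


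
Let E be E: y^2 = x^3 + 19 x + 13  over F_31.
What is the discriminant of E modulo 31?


4 a^3 + 27 b^2 = 4*19^3 + 27*13^2 = 27436 + 4563 = 31999
Delta = -16 * (31999) = -511984
Delta mod 31 = 12

Delta = 12 (mod 31)


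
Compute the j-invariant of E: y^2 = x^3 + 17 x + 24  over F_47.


Delta = -16(4 a^3 + 27 b^2) mod 47 = 31
-1728 * (4 a)^3 = -1728 * (4*17)^3 mod 47 = 22
j = 22 * 31^(-1) mod 47 = 28

j = 28 (mod 47)


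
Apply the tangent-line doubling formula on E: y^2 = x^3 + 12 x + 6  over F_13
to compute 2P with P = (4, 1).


Doubling: s = (3 x1^2 + a) / (2 y1)
s = (3*4^2 + 12) / (2*1) mod 13 = 4
x3 = s^2 - 2 x1 mod 13 = 4^2 - 2*4 = 8
y3 = s (x1 - x3) - y1 mod 13 = 4 * (4 - 8) - 1 = 9

2P = (8, 9)


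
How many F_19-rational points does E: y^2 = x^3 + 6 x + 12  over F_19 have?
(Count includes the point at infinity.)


For each x in F_19, count y with y^2 = x^3 + 6 x + 12 mod 19:
  x = 1: RHS = 0, y in [0]  -> 1 point(s)
  x = 3: RHS = 0, y in [0]  -> 1 point(s)
  x = 4: RHS = 5, y in [9, 10]  -> 2 point(s)
  x = 6: RHS = 17, y in [6, 13]  -> 2 point(s)
  x = 7: RHS = 17, y in [6, 13]  -> 2 point(s)
  x = 9: RHS = 16, y in [4, 15]  -> 2 point(s)
  x = 12: RHS = 7, y in [8, 11]  -> 2 point(s)
  x = 13: RHS = 7, y in [8, 11]  -> 2 point(s)
  x = 14: RHS = 9, y in [3, 16]  -> 2 point(s)
  x = 15: RHS = 0, y in [0]  -> 1 point(s)
  x = 16: RHS = 5, y in [9, 10]  -> 2 point(s)
  x = 17: RHS = 11, y in [7, 12]  -> 2 point(s)
  x = 18: RHS = 5, y in [9, 10]  -> 2 point(s)
Affine points: 23. Add the point at infinity: total = 24.

#E(F_19) = 24


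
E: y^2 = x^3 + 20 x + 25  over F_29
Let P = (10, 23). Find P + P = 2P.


Doubling: s = (3 x1^2 + a) / (2 y1)
s = (3*10^2 + 20) / (2*23) mod 29 = 12
x3 = s^2 - 2 x1 mod 29 = 12^2 - 2*10 = 8
y3 = s (x1 - x3) - y1 mod 29 = 12 * (10 - 8) - 23 = 1

2P = (8, 1)


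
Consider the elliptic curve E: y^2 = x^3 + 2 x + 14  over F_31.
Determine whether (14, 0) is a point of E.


Check whether y^2 = x^3 + 2 x + 14 (mod 31) for (x, y) = (14, 0).
LHS: y^2 = 0^2 mod 31 = 0
RHS: x^3 + 2 x + 14 = 14^3 + 2*14 + 14 mod 31 = 27
LHS != RHS

No, not on the curve


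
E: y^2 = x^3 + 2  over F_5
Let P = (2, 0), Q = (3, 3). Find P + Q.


P != Q, so use the chord formula.
s = (y2 - y1) / (x2 - x1) = (3) / (1) mod 5 = 3
x3 = s^2 - x1 - x2 mod 5 = 3^2 - 2 - 3 = 4
y3 = s (x1 - x3) - y1 mod 5 = 3 * (2 - 4) - 0 = 4

P + Q = (4, 4)


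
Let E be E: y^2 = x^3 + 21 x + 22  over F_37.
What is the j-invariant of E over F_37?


Delta = -16(4 a^3 + 27 b^2) mod 37 = 35
-1728 * (4 a)^3 = -1728 * (4*21)^3 mod 37 = 11
j = 11 * 35^(-1) mod 37 = 13

j = 13 (mod 37)


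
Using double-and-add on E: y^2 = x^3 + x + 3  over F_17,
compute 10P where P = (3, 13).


k = 10 = 1010_2 (binary, LSB first: 0101)
Double-and-add from P = (3, 13):
  bit 0 = 0: acc unchanged = O
  bit 1 = 1: acc = O + (2, 9) = (2, 9)
  bit 2 = 0: acc unchanged = (2, 9)
  bit 3 = 1: acc = (2, 9) + (8, 9) = (7, 8)

10P = (7, 8)


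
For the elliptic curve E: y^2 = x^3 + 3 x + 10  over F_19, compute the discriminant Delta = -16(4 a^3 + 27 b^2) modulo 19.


4 a^3 + 27 b^2 = 4*3^3 + 27*10^2 = 108 + 2700 = 2808
Delta = -16 * (2808) = -44928
Delta mod 19 = 7

Delta = 7 (mod 19)


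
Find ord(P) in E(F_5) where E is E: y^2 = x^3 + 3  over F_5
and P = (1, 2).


Compute successive multiples of P until we hit O:
  1P = (1, 2)
  2P = (2, 1)
  3P = (3, 0)
  4P = (2, 4)
  5P = (1, 3)
  6P = O

ord(P) = 6


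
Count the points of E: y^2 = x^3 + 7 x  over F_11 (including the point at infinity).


For each x in F_11, count y with y^2 = x^3 + 7 x + 0 mod 11:
  x = 0: RHS = 0, y in [0]  -> 1 point(s)
  x = 2: RHS = 0, y in [0]  -> 1 point(s)
  x = 3: RHS = 4, y in [2, 9]  -> 2 point(s)
  x = 4: RHS = 4, y in [2, 9]  -> 2 point(s)
  x = 6: RHS = 5, y in [4, 7]  -> 2 point(s)
  x = 9: RHS = 0, y in [0]  -> 1 point(s)
  x = 10: RHS = 3, y in [5, 6]  -> 2 point(s)
Affine points: 11. Add the point at infinity: total = 12.

#E(F_11) = 12


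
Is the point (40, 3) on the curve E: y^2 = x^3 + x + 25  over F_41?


Check whether y^2 = x^3 + 1 x + 25 (mod 41) for (x, y) = (40, 3).
LHS: y^2 = 3^2 mod 41 = 9
RHS: x^3 + 1 x + 25 = 40^3 + 1*40 + 25 mod 41 = 23
LHS != RHS

No, not on the curve


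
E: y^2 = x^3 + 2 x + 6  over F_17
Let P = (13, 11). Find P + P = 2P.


Doubling: s = (3 x1^2 + a) / (2 y1)
s = (3*13^2 + 2) / (2*11) mod 17 = 10
x3 = s^2 - 2 x1 mod 17 = 10^2 - 2*13 = 6
y3 = s (x1 - x3) - y1 mod 17 = 10 * (13 - 6) - 11 = 8

2P = (6, 8)


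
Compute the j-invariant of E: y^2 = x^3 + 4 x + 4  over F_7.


Delta = -16(4 a^3 + 27 b^2) mod 7 = 3
-1728 * (4 a)^3 = -1728 * (4*4)^3 mod 7 = 1
j = 1 * 3^(-1) mod 7 = 5

j = 5 (mod 7)


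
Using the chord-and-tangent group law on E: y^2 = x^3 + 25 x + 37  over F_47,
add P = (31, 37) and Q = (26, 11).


P != Q, so use the chord formula.
s = (y2 - y1) / (x2 - x1) = (21) / (42) mod 47 = 24
x3 = s^2 - x1 - x2 mod 47 = 24^2 - 31 - 26 = 2
y3 = s (x1 - x3) - y1 mod 47 = 24 * (31 - 2) - 37 = 1

P + Q = (2, 1)


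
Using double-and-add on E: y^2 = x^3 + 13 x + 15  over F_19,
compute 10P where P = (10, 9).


k = 10 = 1010_2 (binary, LSB first: 0101)
Double-and-add from P = (10, 9):
  bit 0 = 0: acc unchanged = O
  bit 1 = 1: acc = O + (4, 13) = (4, 13)
  bit 2 = 0: acc unchanged = (4, 13)
  bit 3 = 1: acc = (4, 13) + (2, 12) = (18, 18)

10P = (18, 18)


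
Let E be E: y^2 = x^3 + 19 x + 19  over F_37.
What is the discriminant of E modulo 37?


4 a^3 + 27 b^2 = 4*19^3 + 27*19^2 = 27436 + 9747 = 37183
Delta = -16 * (37183) = -594928
Delta mod 37 = 32

Delta = 32 (mod 37)


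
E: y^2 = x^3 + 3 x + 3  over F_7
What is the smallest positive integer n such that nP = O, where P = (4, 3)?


Compute successive multiples of P until we hit O:
  1P = (4, 3)
  2P = (3, 2)
  3P = (1, 0)
  4P = (3, 5)
  5P = (4, 4)
  6P = O

ord(P) = 6


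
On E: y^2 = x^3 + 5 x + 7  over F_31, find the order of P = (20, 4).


Compute successive multiples of P until we hit O:
  1P = (20, 4)
  2P = (30, 1)
  3P = (0, 21)
  4P = (18, 16)
  5P = (29, 19)
  6P = (2, 26)
  7P = (17, 13)
  8P = (3, 7)
  ... (continuing to 36P)
  36P = O

ord(P) = 36


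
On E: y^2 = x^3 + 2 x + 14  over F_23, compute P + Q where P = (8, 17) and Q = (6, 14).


P != Q, so use the chord formula.
s = (y2 - y1) / (x2 - x1) = (20) / (21) mod 23 = 13
x3 = s^2 - x1 - x2 mod 23 = 13^2 - 8 - 6 = 17
y3 = s (x1 - x3) - y1 mod 23 = 13 * (8 - 17) - 17 = 4

P + Q = (17, 4)


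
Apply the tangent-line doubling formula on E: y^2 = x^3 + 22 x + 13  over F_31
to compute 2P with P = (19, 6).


Doubling: s = (3 x1^2 + a) / (2 y1)
s = (3*19^2 + 22) / (2*6) mod 31 = 12
x3 = s^2 - 2 x1 mod 31 = 12^2 - 2*19 = 13
y3 = s (x1 - x3) - y1 mod 31 = 12 * (19 - 13) - 6 = 4

2P = (13, 4)


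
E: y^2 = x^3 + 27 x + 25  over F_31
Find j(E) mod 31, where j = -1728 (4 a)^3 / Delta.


Delta = -16(4 a^3 + 27 b^2) mod 31 = 14
-1728 * (4 a)^3 = -1728 * (4*27)^3 mod 31 = 30
j = 30 * 14^(-1) mod 31 = 11

j = 11 (mod 31)


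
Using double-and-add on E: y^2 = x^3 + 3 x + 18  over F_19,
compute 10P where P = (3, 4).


k = 10 = 1010_2 (binary, LSB first: 0101)
Double-and-add from P = (3, 4):
  bit 0 = 0: acc unchanged = O
  bit 1 = 1: acc = O + (14, 7) = (14, 7)
  bit 2 = 0: acc unchanged = (14, 7)
  bit 3 = 1: acc = (14, 7) + (5, 14) = (6, 10)

10P = (6, 10)


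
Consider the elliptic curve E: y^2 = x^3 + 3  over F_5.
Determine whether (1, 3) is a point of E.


Check whether y^2 = x^3 + 0 x + 3 (mod 5) for (x, y) = (1, 3).
LHS: y^2 = 3^2 mod 5 = 4
RHS: x^3 + 0 x + 3 = 1^3 + 0*1 + 3 mod 5 = 4
LHS = RHS

Yes, on the curve


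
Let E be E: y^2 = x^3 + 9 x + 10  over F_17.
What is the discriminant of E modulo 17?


4 a^3 + 27 b^2 = 4*9^3 + 27*10^2 = 2916 + 2700 = 5616
Delta = -16 * (5616) = -89856
Delta mod 17 = 6

Delta = 6 (mod 17)


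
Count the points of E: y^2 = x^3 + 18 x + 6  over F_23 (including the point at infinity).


For each x in F_23, count y with y^2 = x^3 + 18 x + 6 mod 23:
  x = 0: RHS = 6, y in [11, 12]  -> 2 point(s)
  x = 1: RHS = 2, y in [5, 18]  -> 2 point(s)
  x = 2: RHS = 4, y in [2, 21]  -> 2 point(s)
  x = 3: RHS = 18, y in [8, 15]  -> 2 point(s)
  x = 4: RHS = 4, y in [2, 21]  -> 2 point(s)
  x = 6: RHS = 8, y in [10, 13]  -> 2 point(s)
  x = 8: RHS = 18, y in [8, 15]  -> 2 point(s)
  x = 9: RHS = 0, y in [0]  -> 1 point(s)
  x = 10: RHS = 13, y in [6, 17]  -> 2 point(s)
  x = 12: RHS = 18, y in [8, 15]  -> 2 point(s)
  x = 14: RHS = 12, y in [9, 14]  -> 2 point(s)
  x = 17: RHS = 4, y in [2, 21]  -> 2 point(s)
  x = 19: RHS = 8, y in [10, 13]  -> 2 point(s)
  x = 21: RHS = 8, y in [10, 13]  -> 2 point(s)
Affine points: 27. Add the point at infinity: total = 28.

#E(F_23) = 28


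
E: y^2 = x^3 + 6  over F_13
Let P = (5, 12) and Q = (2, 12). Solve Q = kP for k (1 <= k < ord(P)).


Enumerate multiples of P until we hit Q = (2, 12):
  1P = (5, 12)
  2P = (2, 12)
Match found at i = 2.

k = 2


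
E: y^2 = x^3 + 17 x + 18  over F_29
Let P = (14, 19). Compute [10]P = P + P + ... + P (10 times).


k = 10 = 1010_2 (binary, LSB first: 0101)
Double-and-add from P = (14, 19):
  bit 0 = 0: acc unchanged = O
  bit 1 = 1: acc = O + (8, 17) = (8, 17)
  bit 2 = 0: acc unchanged = (8, 17)
  bit 3 = 1: acc = (8, 17) + (22, 7) = (22, 22)

10P = (22, 22)


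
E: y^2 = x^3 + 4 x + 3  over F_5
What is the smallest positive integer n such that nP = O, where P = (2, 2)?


Compute successive multiples of P until we hit O:
  1P = (2, 2)
  2P = (2, 3)
  3P = O

ord(P) = 3


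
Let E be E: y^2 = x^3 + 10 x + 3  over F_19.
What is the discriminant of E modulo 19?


4 a^3 + 27 b^2 = 4*10^3 + 27*3^2 = 4000 + 243 = 4243
Delta = -16 * (4243) = -67888
Delta mod 19 = 18

Delta = 18 (mod 19)


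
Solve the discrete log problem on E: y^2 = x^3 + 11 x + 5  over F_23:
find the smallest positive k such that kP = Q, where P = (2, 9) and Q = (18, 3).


Enumerate multiples of P until we hit Q = (18, 3):
  1P = (2, 9)
  2P = (19, 14)
  3P = (11, 10)
  4P = (12, 18)
  5P = (22, 19)
  6P = (5, 1)
  7P = (18, 3)
Match found at i = 7.

k = 7


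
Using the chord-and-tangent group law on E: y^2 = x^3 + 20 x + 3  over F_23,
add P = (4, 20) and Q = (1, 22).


P != Q, so use the chord formula.
s = (y2 - y1) / (x2 - x1) = (2) / (20) mod 23 = 7
x3 = s^2 - x1 - x2 mod 23 = 7^2 - 4 - 1 = 21
y3 = s (x1 - x3) - y1 mod 23 = 7 * (4 - 21) - 20 = 22

P + Q = (21, 22)


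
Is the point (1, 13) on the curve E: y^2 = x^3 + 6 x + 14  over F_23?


Check whether y^2 = x^3 + 6 x + 14 (mod 23) for (x, y) = (1, 13).
LHS: y^2 = 13^2 mod 23 = 8
RHS: x^3 + 6 x + 14 = 1^3 + 6*1 + 14 mod 23 = 21
LHS != RHS

No, not on the curve


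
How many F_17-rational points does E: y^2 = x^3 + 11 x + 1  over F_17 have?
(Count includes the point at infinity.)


For each x in F_17, count y with y^2 = x^3 + 11 x + 1 mod 17:
  x = 0: RHS = 1, y in [1, 16]  -> 2 point(s)
  x = 1: RHS = 13, y in [8, 9]  -> 2 point(s)
  x = 7: RHS = 13, y in [8, 9]  -> 2 point(s)
  x = 9: RHS = 13, y in [8, 9]  -> 2 point(s)
  x = 11: RHS = 8, y in [5, 12]  -> 2 point(s)
  x = 12: RHS = 8, y in [5, 12]  -> 2 point(s)
  x = 14: RHS = 9, y in [3, 14]  -> 2 point(s)
Affine points: 14. Add the point at infinity: total = 15.

#E(F_17) = 15


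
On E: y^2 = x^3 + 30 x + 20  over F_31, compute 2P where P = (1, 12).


Doubling: s = (3 x1^2 + a) / (2 y1)
s = (3*1^2 + 30) / (2*12) mod 31 = 13
x3 = s^2 - 2 x1 mod 31 = 13^2 - 2*1 = 12
y3 = s (x1 - x3) - y1 mod 31 = 13 * (1 - 12) - 12 = 0

2P = (12, 0)


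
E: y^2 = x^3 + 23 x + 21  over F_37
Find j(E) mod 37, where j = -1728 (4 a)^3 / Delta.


Delta = -16(4 a^3 + 27 b^2) mod 37 = 15
-1728 * (4 a)^3 = -1728 * (4*23)^3 mod 37 = 31
j = 31 * 15^(-1) mod 37 = 7

j = 7 (mod 37)


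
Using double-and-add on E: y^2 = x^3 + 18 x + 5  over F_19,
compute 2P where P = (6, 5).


k = 2 = 10_2 (binary, LSB first: 01)
Double-and-add from P = (6, 5):
  bit 0 = 0: acc unchanged = O
  bit 1 = 1: acc = O + (13, 17) = (13, 17)

2P = (13, 17)


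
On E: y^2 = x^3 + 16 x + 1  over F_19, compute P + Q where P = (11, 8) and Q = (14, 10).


P != Q, so use the chord formula.
s = (y2 - y1) / (x2 - x1) = (2) / (3) mod 19 = 7
x3 = s^2 - x1 - x2 mod 19 = 7^2 - 11 - 14 = 5
y3 = s (x1 - x3) - y1 mod 19 = 7 * (11 - 5) - 8 = 15

P + Q = (5, 15)


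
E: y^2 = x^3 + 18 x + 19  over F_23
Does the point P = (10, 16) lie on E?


Check whether y^2 = x^3 + 18 x + 19 (mod 23) for (x, y) = (10, 16).
LHS: y^2 = 16^2 mod 23 = 3
RHS: x^3 + 18 x + 19 = 10^3 + 18*10 + 19 mod 23 = 3
LHS = RHS

Yes, on the curve
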